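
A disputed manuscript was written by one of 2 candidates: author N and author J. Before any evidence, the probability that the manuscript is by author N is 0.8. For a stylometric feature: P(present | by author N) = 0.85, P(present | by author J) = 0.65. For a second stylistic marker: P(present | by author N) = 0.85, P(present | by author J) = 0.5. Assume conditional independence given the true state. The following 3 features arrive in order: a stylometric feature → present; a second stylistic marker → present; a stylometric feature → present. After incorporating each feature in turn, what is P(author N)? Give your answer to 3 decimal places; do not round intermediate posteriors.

0.921

After a stylometric feature='present': P(author N) = 0.85·0.8000 / (0.85·0.8000 + 0.65·0.2000) ≈ 0.8395
After a second stylistic marker='present': P(author N) = 0.85·0.8395 / (0.85·0.8395 + 0.5·0.1605) ≈ 0.8989
After a stylometric feature='present': P(author N) = 0.85·0.8989 / (0.85·0.8989 + 0.65·0.1011) ≈ 0.9208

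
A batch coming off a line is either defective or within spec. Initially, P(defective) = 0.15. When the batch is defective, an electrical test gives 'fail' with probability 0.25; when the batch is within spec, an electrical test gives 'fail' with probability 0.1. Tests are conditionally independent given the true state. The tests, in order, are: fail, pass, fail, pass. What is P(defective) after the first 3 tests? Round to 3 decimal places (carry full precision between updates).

After 'fail': P(defective) = 0.25·0.1500 / (0.25·0.1500 + 0.1·0.8500) ≈ 0.3061
After 'pass': P(defective) = 0.75·0.3061 / (0.75·0.3061 + 0.9·0.6939) ≈ 0.2688
After 'fail': P(defective) = 0.25·0.2688 / (0.25·0.2688 + 0.1·0.7312) ≈ 0.4789

0.479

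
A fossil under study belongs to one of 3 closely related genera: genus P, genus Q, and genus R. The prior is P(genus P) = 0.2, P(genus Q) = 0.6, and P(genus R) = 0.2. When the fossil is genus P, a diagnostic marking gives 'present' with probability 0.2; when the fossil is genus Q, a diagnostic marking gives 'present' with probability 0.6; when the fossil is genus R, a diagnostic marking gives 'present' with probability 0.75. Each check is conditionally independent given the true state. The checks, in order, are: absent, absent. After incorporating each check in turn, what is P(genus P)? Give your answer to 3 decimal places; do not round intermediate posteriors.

Apply Bayes' rule sequentially, carrying P(genus P) forward.
After 'absent': normaliser = 0.8·0.2000 + 0.4·0.6000 + 0.25·0.2000; P(genus P) ≈ 0.3556, P(genus Q) ≈ 0.5333, P(genus R) ≈ 0.1111
After 'absent': normaliser = 0.8·0.3556 + 0.4·0.5333 + 0.25·0.1111; P(genus P) ≈ 0.5412, P(genus Q) ≈ 0.4059, P(genus R) ≈ 0.0529

0.541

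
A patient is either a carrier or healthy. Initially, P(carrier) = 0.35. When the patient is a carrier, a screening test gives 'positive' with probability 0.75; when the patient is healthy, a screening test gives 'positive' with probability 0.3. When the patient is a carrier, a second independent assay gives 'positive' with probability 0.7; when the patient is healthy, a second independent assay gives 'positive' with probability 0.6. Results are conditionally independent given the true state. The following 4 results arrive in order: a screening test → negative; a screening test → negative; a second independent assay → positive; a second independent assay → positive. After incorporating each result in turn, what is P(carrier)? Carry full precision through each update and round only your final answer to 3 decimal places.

After a screening test='negative': P(carrier) = 0.25·0.3500 / (0.25·0.3500 + 0.7·0.6500) ≈ 0.1613
After a screening test='negative': P(carrier) = 0.25·0.1613 / (0.25·0.1613 + 0.7·0.8387) ≈ 0.0643
After a second independent assay='positive': P(carrier) = 0.7·0.0643 / (0.7·0.0643 + 0.6·0.9357) ≈ 0.0742
After a second independent assay='positive': P(carrier) = 0.7·0.0742 / (0.7·0.0742 + 0.6·0.9258) ≈ 0.0855

0.085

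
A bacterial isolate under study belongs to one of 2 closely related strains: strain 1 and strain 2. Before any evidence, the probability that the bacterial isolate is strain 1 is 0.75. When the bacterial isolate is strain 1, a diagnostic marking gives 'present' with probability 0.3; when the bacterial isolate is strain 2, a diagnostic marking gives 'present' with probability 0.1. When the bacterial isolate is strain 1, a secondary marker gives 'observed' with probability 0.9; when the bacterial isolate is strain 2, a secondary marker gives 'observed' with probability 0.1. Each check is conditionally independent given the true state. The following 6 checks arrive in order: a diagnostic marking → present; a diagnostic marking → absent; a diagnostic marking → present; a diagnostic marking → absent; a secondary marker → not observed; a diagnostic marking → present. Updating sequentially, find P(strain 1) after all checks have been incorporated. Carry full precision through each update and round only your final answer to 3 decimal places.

0.845

Each posterior becomes the prior for the next update.
After a diagnostic marking='present': P(strain 1) = 0.3·0.7500 / (0.3·0.7500 + 0.1·0.2500) ≈ 0.9000
After a diagnostic marking='absent': P(strain 1) = 0.7·0.9000 / (0.7·0.9000 + 0.9·0.1000) ≈ 0.8750
After a diagnostic marking='present': P(strain 1) = 0.3·0.8750 / (0.3·0.8750 + 0.1·0.1250) ≈ 0.9545
After a diagnostic marking='absent': P(strain 1) = 0.7·0.9545 / (0.7·0.9545 + 0.9·0.0455) ≈ 0.9423
After a secondary marker='not observed': P(strain 1) = 0.1·0.9423 / (0.1·0.9423 + 0.9·0.0577) ≈ 0.6447
After a diagnostic marking='present': P(strain 1) = 0.3·0.6447 / (0.3·0.6447 + 0.1·0.3553) ≈ 0.8448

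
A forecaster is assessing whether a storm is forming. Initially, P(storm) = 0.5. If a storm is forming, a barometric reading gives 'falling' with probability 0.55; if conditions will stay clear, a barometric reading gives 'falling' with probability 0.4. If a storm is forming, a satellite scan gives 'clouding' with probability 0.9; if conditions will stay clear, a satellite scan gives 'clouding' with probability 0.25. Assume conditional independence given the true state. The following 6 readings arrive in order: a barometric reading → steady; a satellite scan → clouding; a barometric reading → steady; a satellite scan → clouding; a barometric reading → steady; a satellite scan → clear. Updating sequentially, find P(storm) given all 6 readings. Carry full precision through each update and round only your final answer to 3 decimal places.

0.422

After a barometric reading='steady': P(storm) = 0.45·0.5000 / (0.45·0.5000 + 0.6·0.5000) ≈ 0.4286
After a satellite scan='clouding': P(storm) = 0.9·0.4286 / (0.9·0.4286 + 0.25·0.5714) ≈ 0.7297
After a barometric reading='steady': P(storm) = 0.45·0.7297 / (0.45·0.7297 + 0.6·0.2703) ≈ 0.6694
After a satellite scan='clouding': P(storm) = 0.9·0.6694 / (0.9·0.6694 + 0.25·0.3306) ≈ 0.8794
After a barometric reading='steady': P(storm) = 0.45·0.8794 / (0.45·0.8794 + 0.6·0.1206) ≈ 0.8454
After a satellite scan='clear': P(storm) = 0.1·0.8454 / (0.1·0.8454 + 0.75·0.1546) ≈ 0.4216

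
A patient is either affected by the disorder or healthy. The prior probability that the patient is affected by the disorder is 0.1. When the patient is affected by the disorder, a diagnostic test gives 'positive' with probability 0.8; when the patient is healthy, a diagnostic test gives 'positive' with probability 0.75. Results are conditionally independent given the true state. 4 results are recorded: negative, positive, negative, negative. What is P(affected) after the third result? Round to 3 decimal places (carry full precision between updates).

After 'negative': P(affected) = 0.2·0.1000 / (0.2·0.1000 + 0.25·0.9000) ≈ 0.0816
After 'positive': P(affected) = 0.8·0.0816 / (0.8·0.0816 + 0.75·0.9184) ≈ 0.0866
After 'negative': P(affected) = 0.2·0.0866 / (0.2·0.0866 + 0.25·0.9134) ≈ 0.0705

0.071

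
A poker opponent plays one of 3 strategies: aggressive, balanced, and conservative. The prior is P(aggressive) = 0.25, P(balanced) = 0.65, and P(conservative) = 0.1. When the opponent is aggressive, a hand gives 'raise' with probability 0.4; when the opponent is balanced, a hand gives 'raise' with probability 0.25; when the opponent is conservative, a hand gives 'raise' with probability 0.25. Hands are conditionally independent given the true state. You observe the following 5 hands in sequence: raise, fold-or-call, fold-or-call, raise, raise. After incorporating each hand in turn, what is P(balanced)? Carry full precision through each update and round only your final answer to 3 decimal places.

Apply Bayes' rule sequentially, carrying P(balanced) forward.
After 'raise': normaliser = 0.4·0.2500 + 0.25·0.6500 + 0.25·0.1000; P(aggressive) ≈ 0.3478, P(balanced) ≈ 0.5652, P(conservative) ≈ 0.0870
After 'fold-or-call': normaliser = 0.6·0.3478 + 0.75·0.5652 + 0.75·0.0870; P(aggressive) ≈ 0.2991, P(balanced) ≈ 0.6075, P(conservative) ≈ 0.0935
After 'fold-or-call': normaliser = 0.6·0.2991 + 0.75·0.6075 + 0.75·0.0935; P(aggressive) ≈ 0.2545, P(balanced) ≈ 0.6461, P(conservative) ≈ 0.0994
After 'raise': normaliser = 0.4·0.2545 + 0.25·0.6461 + 0.25·0.0994; P(aggressive) ≈ 0.3532, P(balanced) ≈ 0.5605, P(conservative) ≈ 0.0862
After 'raise': normaliser = 0.4·0.3532 + 0.25·0.5605 + 0.25·0.0862; P(aggressive) ≈ 0.4663, P(balanced) ≈ 0.4625, P(conservative) ≈ 0.0712

0.463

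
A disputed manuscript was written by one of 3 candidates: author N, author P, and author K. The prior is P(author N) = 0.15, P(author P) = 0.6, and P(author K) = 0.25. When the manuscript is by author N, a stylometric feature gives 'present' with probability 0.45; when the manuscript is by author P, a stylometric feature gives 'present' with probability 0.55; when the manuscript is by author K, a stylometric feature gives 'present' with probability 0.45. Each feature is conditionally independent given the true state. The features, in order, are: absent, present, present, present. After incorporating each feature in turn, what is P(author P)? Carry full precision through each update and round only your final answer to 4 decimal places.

0.6914

Each posterior becomes the prior for the next update.
After 'absent': normaliser = 0.55·0.1500 + 0.45·0.6000 + 0.55·0.2500; P(author N) ≈ 0.1684, P(author P) ≈ 0.5510, P(author K) ≈ 0.2806
After 'present': normaliser = 0.45·0.1684 + 0.55·0.5510 + 0.45·0.2806; P(author N) ≈ 0.1500, P(author P) ≈ 0.6000, P(author K) ≈ 0.2500
After 'present': normaliser = 0.45·0.1500 + 0.55·0.6000 + 0.45·0.2500; P(author N) ≈ 0.1324, P(author P) ≈ 0.6471, P(author K) ≈ 0.2206
After 'present': normaliser = 0.45·0.1324 + 0.55·0.6471 + 0.45·0.2206; P(author N) ≈ 0.1157, P(author P) ≈ 0.6914, P(author K) ≈ 0.1929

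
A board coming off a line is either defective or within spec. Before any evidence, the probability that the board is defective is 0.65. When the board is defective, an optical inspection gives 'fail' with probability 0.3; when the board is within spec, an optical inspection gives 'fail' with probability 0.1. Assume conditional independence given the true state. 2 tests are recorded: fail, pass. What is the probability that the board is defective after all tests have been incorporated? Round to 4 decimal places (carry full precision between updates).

After 'fail': P(defective) = 0.3·0.6500 / (0.3·0.6500 + 0.1·0.3500) ≈ 0.8478
After 'pass': P(defective) = 0.7·0.8478 / (0.7·0.8478 + 0.9·0.1522) ≈ 0.8125

0.8125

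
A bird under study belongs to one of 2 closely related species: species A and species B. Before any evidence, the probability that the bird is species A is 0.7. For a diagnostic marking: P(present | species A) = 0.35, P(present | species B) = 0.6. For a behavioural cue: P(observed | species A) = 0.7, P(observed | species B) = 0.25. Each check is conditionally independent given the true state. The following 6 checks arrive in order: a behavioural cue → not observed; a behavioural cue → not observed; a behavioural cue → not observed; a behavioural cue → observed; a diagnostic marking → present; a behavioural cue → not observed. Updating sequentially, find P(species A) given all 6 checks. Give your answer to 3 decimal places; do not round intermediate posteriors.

0.089

Each posterior becomes the prior for the next update.
After a behavioural cue='not observed': P(species A) = 0.3·0.7000 / (0.3·0.7000 + 0.75·0.3000) ≈ 0.4828
After a behavioural cue='not observed': P(species A) = 0.3·0.4828 / (0.3·0.4828 + 0.75·0.5172) ≈ 0.2718
After a behavioural cue='not observed': P(species A) = 0.3·0.2718 / (0.3·0.2718 + 0.75·0.7282) ≈ 0.1299
After a behavioural cue='observed': P(species A) = 0.7·0.1299 / (0.7·0.1299 + 0.25·0.8701) ≈ 0.2948
After a diagnostic marking='present': P(species A) = 0.35·0.2948 / (0.35·0.2948 + 0.6·0.7052) ≈ 0.1961
After a behavioural cue='not observed': P(species A) = 0.3·0.1961 / (0.3·0.1961 + 0.75·0.8039) ≈ 0.0889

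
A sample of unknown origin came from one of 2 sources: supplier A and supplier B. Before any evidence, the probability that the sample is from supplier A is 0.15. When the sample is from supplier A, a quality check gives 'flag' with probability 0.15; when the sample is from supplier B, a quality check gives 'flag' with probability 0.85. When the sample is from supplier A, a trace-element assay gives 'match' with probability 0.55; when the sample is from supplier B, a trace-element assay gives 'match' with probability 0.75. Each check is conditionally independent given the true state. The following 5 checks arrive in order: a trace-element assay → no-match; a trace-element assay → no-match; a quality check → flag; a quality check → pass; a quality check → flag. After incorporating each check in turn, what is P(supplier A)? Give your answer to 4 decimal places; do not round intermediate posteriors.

After a trace-element assay='no-match': P(supplier A) = 0.45·0.1500 / (0.45·0.1500 + 0.25·0.8500) ≈ 0.2411
After a trace-element assay='no-match': P(supplier A) = 0.45·0.2411 / (0.45·0.2411 + 0.25·0.7589) ≈ 0.3638
After a quality check='flag': P(supplier A) = 0.15·0.3638 / (0.15·0.3638 + 0.85·0.6362) ≈ 0.0917
After a quality check='pass': P(supplier A) = 0.85·0.0917 / (0.85·0.0917 + 0.15·0.9083) ≈ 0.3638
After a quality check='flag': P(supplier A) = 0.15·0.3638 / (0.15·0.3638 + 0.85·0.6362) ≈ 0.0917

0.0917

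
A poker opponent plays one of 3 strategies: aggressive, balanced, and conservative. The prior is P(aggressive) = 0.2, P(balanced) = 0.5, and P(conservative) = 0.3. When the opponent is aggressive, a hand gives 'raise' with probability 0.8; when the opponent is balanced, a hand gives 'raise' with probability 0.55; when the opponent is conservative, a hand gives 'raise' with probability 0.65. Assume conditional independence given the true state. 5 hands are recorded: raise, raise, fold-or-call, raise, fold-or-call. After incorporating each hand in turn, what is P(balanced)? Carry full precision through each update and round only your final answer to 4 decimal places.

0.5428

After 'raise': normaliser = 0.8·0.2000 + 0.55·0.5000 + 0.65·0.3000; P(aggressive) ≈ 0.2540, P(balanced) ≈ 0.4365, P(conservative) ≈ 0.3095
After 'raise': normaliser = 0.8·0.2540 + 0.55·0.4365 + 0.65·0.3095; P(aggressive) ≈ 0.3153, P(balanced) ≈ 0.3725, P(conservative) ≈ 0.3122
After 'fold-or-call': normaliser = 0.2·0.3153 + 0.45·0.3725 + 0.35·0.3122; P(aggressive) ≈ 0.1855, P(balanced) ≈ 0.4931, P(conservative) ≈ 0.3214
After 'raise': normaliser = 0.8·0.1855 + 0.55·0.4931 + 0.65·0.3214; P(aggressive) ≈ 0.2361, P(balanced) ≈ 0.4315, P(conservative) ≈ 0.3324
After 'fold-or-call': normaliser = 0.2·0.2361 + 0.45·0.4315 + 0.35·0.3324; P(aggressive) ≈ 0.1320, P(balanced) ≈ 0.5428, P(conservative) ≈ 0.3252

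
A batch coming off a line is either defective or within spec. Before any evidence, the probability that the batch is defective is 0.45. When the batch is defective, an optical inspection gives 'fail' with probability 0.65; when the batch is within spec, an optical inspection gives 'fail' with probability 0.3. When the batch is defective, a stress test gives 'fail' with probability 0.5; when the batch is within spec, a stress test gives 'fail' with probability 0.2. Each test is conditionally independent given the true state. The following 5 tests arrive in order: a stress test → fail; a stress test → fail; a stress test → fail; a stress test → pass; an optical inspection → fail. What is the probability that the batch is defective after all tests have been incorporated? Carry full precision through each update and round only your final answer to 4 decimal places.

0.9454

After a stress test='fail': P(defective) = 0.5·0.4500 / (0.5·0.4500 + 0.2·0.5500) ≈ 0.6716
After a stress test='fail': P(defective) = 0.5·0.6716 / (0.5·0.6716 + 0.2·0.3284) ≈ 0.8364
After a stress test='fail': P(defective) = 0.5·0.8364 / (0.5·0.8364 + 0.2·0.1636) ≈ 0.9275
After a stress test='pass': P(defective) = 0.5·0.9275 / (0.5·0.9275 + 0.8·0.0725) ≈ 0.8888
After an optical inspection='fail': P(defective) = 0.65·0.8888 / (0.65·0.8888 + 0.3·0.1112) ≈ 0.9454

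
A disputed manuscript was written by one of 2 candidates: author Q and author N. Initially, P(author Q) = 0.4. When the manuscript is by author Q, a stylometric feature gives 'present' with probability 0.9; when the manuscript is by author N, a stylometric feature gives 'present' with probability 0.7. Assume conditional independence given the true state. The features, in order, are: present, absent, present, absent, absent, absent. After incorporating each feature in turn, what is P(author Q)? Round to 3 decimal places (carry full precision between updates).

Apply Bayes' rule sequentially, carrying P(author Q) forward.
After 'present': P(author Q) = 0.9·0.4000 / (0.9·0.4000 + 0.7·0.6000) ≈ 0.4615
After 'absent': P(author Q) = 0.1·0.4615 / (0.1·0.4615 + 0.3·0.5385) ≈ 0.2222
After 'present': P(author Q) = 0.9·0.2222 / (0.9·0.2222 + 0.7·0.7778) ≈ 0.2687
After 'absent': P(author Q) = 0.1·0.2687 / (0.1·0.2687 + 0.3·0.7313) ≈ 0.1091
After 'absent': P(author Q) = 0.1·0.1091 / (0.1·0.1091 + 0.3·0.8909) ≈ 0.0392
After 'absent': P(author Q) = 0.1·0.0392 / (0.1·0.0392 + 0.3·0.9608) ≈ 0.0134

0.013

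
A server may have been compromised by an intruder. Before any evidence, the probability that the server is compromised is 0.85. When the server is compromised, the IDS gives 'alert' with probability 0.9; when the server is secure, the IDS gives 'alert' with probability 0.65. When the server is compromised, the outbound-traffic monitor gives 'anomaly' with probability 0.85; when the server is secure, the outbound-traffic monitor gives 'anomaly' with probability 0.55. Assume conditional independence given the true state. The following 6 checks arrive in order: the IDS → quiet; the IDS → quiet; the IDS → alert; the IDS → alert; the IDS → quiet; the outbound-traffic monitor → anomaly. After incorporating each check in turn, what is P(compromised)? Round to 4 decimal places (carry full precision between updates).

0.2814

Each posterior becomes the prior for the next update.
After the IDS='quiet': P(compromised) = 0.1·0.8500 / (0.1·0.8500 + 0.35·0.1500) ≈ 0.6182
After the IDS='quiet': P(compromised) = 0.1·0.6182 / (0.1·0.6182 + 0.35·0.3818) ≈ 0.3163
After the IDS='alert': P(compromised) = 0.9·0.3163 / (0.9·0.3163 + 0.65·0.6837) ≈ 0.3904
After the IDS='alert': P(compromised) = 0.9·0.3904 / (0.9·0.3904 + 0.65·0.6096) ≈ 0.4700
After the IDS='quiet': P(compromised) = 0.1·0.4700 / (0.1·0.4700 + 0.35·0.5300) ≈ 0.2022
After the outbound-traffic monitor='anomaly': P(compromised) = 0.85·0.2022 / (0.85·0.2022 + 0.55·0.7978) ≈ 0.2814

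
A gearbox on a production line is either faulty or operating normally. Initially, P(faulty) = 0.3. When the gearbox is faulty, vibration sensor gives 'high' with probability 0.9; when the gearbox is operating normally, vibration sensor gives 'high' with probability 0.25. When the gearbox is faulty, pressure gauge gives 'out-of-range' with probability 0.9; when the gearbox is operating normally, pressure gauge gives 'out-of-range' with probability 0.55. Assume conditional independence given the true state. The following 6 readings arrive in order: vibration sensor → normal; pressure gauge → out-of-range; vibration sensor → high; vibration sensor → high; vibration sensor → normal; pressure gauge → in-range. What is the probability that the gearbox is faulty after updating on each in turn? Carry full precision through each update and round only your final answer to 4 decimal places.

Each posterior becomes the prior for the next update.
After vibration sensor='normal': P(faulty) = 0.1·0.3000 / (0.1·0.3000 + 0.75·0.7000) ≈ 0.0541
After pressure gauge='out-of-range': P(faulty) = 0.9·0.0541 / (0.9·0.0541 + 0.55·0.9459) ≈ 0.0855
After vibration sensor='high': P(faulty) = 0.9·0.0855 / (0.9·0.0855 + 0.25·0.9145) ≈ 0.2518
After vibration sensor='high': P(faulty) = 0.9·0.2518 / (0.9·0.2518 + 0.25·0.7482) ≈ 0.5479
After vibration sensor='normal': P(faulty) = 0.1·0.5479 / (0.1·0.5479 + 0.75·0.4521) ≈ 0.1391
After pressure gauge='in-range': P(faulty) = 0.1·0.1391 / (0.1·0.1391 + 0.45·0.8609) ≈ 0.0347

0.0347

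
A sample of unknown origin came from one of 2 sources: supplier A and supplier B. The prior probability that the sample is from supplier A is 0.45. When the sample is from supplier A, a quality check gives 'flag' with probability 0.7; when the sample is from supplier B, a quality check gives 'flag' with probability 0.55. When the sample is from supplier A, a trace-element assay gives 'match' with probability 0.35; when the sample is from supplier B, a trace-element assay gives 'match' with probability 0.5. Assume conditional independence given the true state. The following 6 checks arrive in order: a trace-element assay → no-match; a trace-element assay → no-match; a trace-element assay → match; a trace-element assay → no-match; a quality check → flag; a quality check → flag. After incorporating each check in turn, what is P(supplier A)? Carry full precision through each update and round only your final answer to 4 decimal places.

0.6709

After a trace-element assay='no-match': P(supplier A) = 0.65·0.4500 / (0.65·0.4500 + 0.5·0.5500) ≈ 0.5154
After a trace-element assay='no-match': P(supplier A) = 0.65·0.5154 / (0.65·0.5154 + 0.5·0.4846) ≈ 0.5803
After a trace-element assay='match': P(supplier A) = 0.35·0.5803 / (0.35·0.5803 + 0.5·0.4197) ≈ 0.4918
After a trace-element assay='no-match': P(supplier A) = 0.65·0.4918 / (0.65·0.4918 + 0.5·0.5082) ≈ 0.5572
After a quality check='flag': P(supplier A) = 0.7·0.5572 / (0.7·0.5572 + 0.55·0.4428) ≈ 0.6156
After a quality check='flag': P(supplier A) = 0.7·0.6156 / (0.7·0.6156 + 0.55·0.3844) ≈ 0.6709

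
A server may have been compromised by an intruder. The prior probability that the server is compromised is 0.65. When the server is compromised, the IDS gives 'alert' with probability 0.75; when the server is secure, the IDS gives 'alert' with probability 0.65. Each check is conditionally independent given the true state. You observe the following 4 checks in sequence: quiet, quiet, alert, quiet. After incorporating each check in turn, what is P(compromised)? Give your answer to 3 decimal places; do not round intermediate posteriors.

0.438

After 'quiet': P(compromised) = 0.25·0.6500 / (0.25·0.6500 + 0.35·0.3500) ≈ 0.5702
After 'quiet': P(compromised) = 0.25·0.5702 / (0.25·0.5702 + 0.35·0.4298) ≈ 0.4865
After 'alert': P(compromised) = 0.75·0.4865 / (0.75·0.4865 + 0.65·0.5135) ≈ 0.5223
After 'quiet': P(compromised) = 0.25·0.5223 / (0.25·0.5223 + 0.35·0.4777) ≈ 0.4385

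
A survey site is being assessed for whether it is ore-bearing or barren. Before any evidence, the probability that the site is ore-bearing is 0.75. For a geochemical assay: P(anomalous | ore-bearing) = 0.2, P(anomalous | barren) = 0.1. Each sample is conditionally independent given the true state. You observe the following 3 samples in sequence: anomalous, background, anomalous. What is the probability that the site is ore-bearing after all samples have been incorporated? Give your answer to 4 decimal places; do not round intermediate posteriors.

After 'anomalous': P(ore) = 0.2·0.7500 / (0.2·0.7500 + 0.1·0.2500) ≈ 0.8571
After 'background': P(ore) = 0.8·0.8571 / (0.8·0.8571 + 0.9·0.1429) ≈ 0.8421
After 'anomalous': P(ore) = 0.2·0.8421 / (0.2·0.8421 + 0.1·0.1579) ≈ 0.9143

0.9143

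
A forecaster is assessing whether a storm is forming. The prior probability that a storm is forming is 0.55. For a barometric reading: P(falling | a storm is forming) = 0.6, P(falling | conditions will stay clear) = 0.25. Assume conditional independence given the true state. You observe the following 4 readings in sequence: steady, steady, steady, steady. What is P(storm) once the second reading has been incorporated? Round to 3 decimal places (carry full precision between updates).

0.258

After 'steady': P(storm) = 0.4·0.5500 / (0.4·0.5500 + 0.75·0.4500) ≈ 0.3946
After 'steady': P(storm) = 0.4·0.3946 / (0.4·0.3946 + 0.75·0.6054) ≈ 0.2580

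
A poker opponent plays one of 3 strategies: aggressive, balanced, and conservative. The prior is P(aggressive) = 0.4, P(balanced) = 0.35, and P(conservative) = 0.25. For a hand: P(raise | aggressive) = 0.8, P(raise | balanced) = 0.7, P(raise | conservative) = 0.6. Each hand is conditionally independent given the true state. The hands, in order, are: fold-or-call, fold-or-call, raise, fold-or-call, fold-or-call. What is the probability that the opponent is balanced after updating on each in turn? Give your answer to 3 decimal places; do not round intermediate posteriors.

Apply Bayes' rule sequentially, carrying P(balanced) forward.
After 'fold-or-call': normaliser = 0.2·0.4000 + 0.3·0.3500 + 0.4·0.2500; P(aggressive) ≈ 0.2807, P(balanced) ≈ 0.3684, P(conservative) ≈ 0.3509
After 'fold-or-call': normaliser = 0.2·0.2807 + 0.3·0.3684 + 0.4·0.3509; P(aggressive) ≈ 0.1829, P(balanced) ≈ 0.3600, P(conservative) ≈ 0.4571
After 'raise': normaliser = 0.8·0.1829 + 0.7·0.3600 + 0.6·0.4571; P(aggressive) ≈ 0.2175, P(balanced) ≈ 0.3747, P(conservative) ≈ 0.4078
After 'fold-or-call': normaliser = 0.2·0.2175 + 0.3·0.3747 + 0.4·0.4078; P(aggressive) ≈ 0.1364, P(balanced) ≈ 0.3523, P(conservative) ≈ 0.5113
After 'fold-or-call': normaliser = 0.2·0.1364 + 0.3·0.3523 + 0.4·0.5113; P(aggressive) ≈ 0.0808, P(balanced) ≈ 0.3132, P(conservative) ≈ 0.6060

0.313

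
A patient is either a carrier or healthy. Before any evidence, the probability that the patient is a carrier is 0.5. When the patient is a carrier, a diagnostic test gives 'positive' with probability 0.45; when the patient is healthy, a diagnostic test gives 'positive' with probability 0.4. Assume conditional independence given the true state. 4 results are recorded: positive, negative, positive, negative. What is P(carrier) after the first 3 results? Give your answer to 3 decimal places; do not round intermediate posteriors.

After 'positive': P(carrier) = 0.45·0.5000 / (0.45·0.5000 + 0.4·0.5000) ≈ 0.5294
After 'negative': P(carrier) = 0.55·0.5294 / (0.55·0.5294 + 0.6·0.4706) ≈ 0.5077
After 'positive': P(carrier) = 0.45·0.5077 / (0.45·0.5077 + 0.4·0.4923) ≈ 0.5371

0.537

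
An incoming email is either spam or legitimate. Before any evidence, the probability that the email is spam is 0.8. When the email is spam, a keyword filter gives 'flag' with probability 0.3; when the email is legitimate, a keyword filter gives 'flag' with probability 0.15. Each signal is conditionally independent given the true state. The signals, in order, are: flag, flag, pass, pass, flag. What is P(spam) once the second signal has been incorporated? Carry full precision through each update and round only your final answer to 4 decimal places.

0.9412

Apply Bayes' rule sequentially, carrying P(spam) forward.
After 'flag': P(spam) = 0.3·0.8000 / (0.3·0.8000 + 0.15·0.2000) ≈ 0.8889
After 'flag': P(spam) = 0.3·0.8889 / (0.3·0.8889 + 0.15·0.1111) ≈ 0.9412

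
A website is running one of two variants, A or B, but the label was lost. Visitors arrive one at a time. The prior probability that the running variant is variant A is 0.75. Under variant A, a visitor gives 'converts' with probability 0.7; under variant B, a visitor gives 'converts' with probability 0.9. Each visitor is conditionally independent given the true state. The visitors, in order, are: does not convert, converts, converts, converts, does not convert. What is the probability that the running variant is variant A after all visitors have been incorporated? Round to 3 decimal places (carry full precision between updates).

Apply Bayes' rule sequentially, carrying P(A) forward.
After 'does not convert': P(A) = 0.3·0.7500 / (0.3·0.7500 + 0.1·0.2500) ≈ 0.9000
After 'converts': P(A) = 0.7·0.9000 / (0.7·0.9000 + 0.9·0.1000) ≈ 0.8750
After 'converts': P(A) = 0.7·0.8750 / (0.7·0.8750 + 0.9·0.1250) ≈ 0.8448
After 'converts': P(A) = 0.7·0.8448 / (0.7·0.8448 + 0.9·0.1552) ≈ 0.8090
After 'does not convert': P(A) = 0.3·0.8090 / (0.3·0.8090 + 0.1·0.1910) ≈ 0.9270

0.927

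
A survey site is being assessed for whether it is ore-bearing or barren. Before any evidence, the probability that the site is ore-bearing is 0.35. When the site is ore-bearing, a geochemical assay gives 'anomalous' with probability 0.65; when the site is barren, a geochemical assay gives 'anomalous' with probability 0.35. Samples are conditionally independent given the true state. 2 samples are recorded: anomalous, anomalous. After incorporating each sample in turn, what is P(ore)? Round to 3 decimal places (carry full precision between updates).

0.650

After 'anomalous': P(ore) = 0.65·0.3500 / (0.65·0.3500 + 0.35·0.6500) ≈ 0.5000
After 'anomalous': P(ore) = 0.65·0.5000 / (0.65·0.5000 + 0.35·0.5000) ≈ 0.6500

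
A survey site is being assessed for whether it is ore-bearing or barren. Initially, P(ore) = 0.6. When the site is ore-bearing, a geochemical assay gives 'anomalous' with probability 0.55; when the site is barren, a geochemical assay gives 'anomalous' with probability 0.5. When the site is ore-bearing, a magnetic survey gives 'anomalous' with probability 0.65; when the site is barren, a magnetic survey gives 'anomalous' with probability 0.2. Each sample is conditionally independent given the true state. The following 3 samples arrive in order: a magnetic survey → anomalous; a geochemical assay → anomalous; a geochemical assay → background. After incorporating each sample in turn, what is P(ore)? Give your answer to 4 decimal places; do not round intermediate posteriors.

After a magnetic survey='anomalous': P(ore) = 0.65·0.6000 / (0.65·0.6000 + 0.2·0.4000) ≈ 0.8298
After a geochemical assay='anomalous': P(ore) = 0.55·0.8298 / (0.55·0.8298 + 0.5·0.1702) ≈ 0.8428
After a geochemical assay='background': P(ore) = 0.45·0.8428 / (0.45·0.8428 + 0.5·0.1572) ≈ 0.8284

0.8284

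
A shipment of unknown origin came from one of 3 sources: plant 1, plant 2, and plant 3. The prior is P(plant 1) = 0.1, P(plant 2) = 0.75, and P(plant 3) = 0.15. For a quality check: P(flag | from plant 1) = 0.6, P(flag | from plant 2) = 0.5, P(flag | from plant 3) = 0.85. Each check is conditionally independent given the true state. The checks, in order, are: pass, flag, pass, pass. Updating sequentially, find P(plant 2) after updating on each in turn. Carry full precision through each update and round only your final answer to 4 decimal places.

0.9165

After 'pass': normaliser = 0.4·0.1000 + 0.5·0.7500 + 0.15·0.1500; P(plant 1) ≈ 0.0914, P(plant 2) ≈ 0.8571, P(plant 3) ≈ 0.0514
After 'flag': normaliser = 0.6·0.0914 + 0.5·0.8571 + 0.85·0.0514; P(plant 1) ≈ 0.1041, P(plant 2) ≈ 0.8130, P(plant 3) ≈ 0.0829
After 'pass': normaliser = 0.4·0.1041 + 0.5·0.8130 + 0.15·0.0829; P(plant 1) ≈ 0.0904, P(plant 2) ≈ 0.8826, P(plant 3) ≈ 0.0270
After 'pass': normaliser = 0.4·0.0904 + 0.5·0.8826 + 0.15·0.0270; P(plant 1) ≈ 0.0751, P(plant 2) ≈ 0.9165, P(plant 3) ≈ 0.0084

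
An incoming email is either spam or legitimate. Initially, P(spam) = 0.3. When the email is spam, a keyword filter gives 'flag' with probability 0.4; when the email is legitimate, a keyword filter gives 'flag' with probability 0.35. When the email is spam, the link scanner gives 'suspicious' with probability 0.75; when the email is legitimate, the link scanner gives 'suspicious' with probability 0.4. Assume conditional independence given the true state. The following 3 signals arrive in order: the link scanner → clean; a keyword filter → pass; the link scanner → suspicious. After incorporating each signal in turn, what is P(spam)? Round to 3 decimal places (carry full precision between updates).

After the link scanner='clean': P(spam) = 0.25·0.3000 / (0.25·0.3000 + 0.6·0.7000) ≈ 0.1515
After a keyword filter='pass': P(spam) = 0.6·0.1515 / (0.6·0.1515 + 0.65·0.8485) ≈ 0.1415
After the link scanner='suspicious': P(spam) = 0.75·0.1415 / (0.75·0.1415 + 0.4·0.8585) ≈ 0.2361

0.236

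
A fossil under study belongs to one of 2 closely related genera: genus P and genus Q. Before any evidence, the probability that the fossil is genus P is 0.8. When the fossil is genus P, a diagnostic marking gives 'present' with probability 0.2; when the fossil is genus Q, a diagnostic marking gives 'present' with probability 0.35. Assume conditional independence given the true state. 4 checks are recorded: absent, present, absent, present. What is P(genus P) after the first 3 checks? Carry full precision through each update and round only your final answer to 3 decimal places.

0.776

After 'absent': P(genus P) = 0.8·0.8000 / (0.8·0.8000 + 0.65·0.2000) ≈ 0.8312
After 'present': P(genus P) = 0.2·0.8312 / (0.2·0.8312 + 0.35·0.1688) ≈ 0.7378
After 'absent': P(genus P) = 0.8·0.7378 / (0.8·0.7378 + 0.65·0.2622) ≈ 0.7759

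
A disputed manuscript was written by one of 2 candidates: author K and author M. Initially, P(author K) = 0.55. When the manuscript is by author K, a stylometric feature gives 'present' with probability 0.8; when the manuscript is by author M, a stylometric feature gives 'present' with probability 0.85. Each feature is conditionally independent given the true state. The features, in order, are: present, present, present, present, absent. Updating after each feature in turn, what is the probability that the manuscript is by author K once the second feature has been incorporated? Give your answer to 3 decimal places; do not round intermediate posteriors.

After 'present': P(author K) = 0.8·0.5500 / (0.8·0.5500 + 0.85·0.4500) ≈ 0.5350
After 'present': P(author K) = 0.8·0.5350 / (0.8·0.5350 + 0.85·0.4650) ≈ 0.5198

0.520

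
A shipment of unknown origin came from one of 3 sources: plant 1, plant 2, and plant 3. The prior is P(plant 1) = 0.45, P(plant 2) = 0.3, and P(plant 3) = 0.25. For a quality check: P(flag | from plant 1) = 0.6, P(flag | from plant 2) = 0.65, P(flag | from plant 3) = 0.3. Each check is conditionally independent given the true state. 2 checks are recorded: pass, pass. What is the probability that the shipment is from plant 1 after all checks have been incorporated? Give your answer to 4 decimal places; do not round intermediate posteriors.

After 'pass': normaliser = 0.4·0.4500 + 0.35·0.3000 + 0.7·0.2500; P(plant 1) ≈ 0.3913, P(plant 2) ≈ 0.2283, P(plant 3) ≈ 0.3804
After 'pass': normaliser = 0.4·0.3913 + 0.35·0.2283 + 0.7·0.3804; P(plant 1) ≈ 0.3114, P(plant 2) ≈ 0.1589, P(plant 3) ≈ 0.5297

0.3114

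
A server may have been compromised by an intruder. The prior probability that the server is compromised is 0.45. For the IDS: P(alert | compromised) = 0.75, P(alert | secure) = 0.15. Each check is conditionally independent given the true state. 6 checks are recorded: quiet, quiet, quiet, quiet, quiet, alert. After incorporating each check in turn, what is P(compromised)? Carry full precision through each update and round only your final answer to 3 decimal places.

0.009

After 'quiet': P(compromised) = 0.25·0.4500 / (0.25·0.4500 + 0.85·0.5500) ≈ 0.1940
After 'quiet': P(compromised) = 0.25·0.1940 / (0.25·0.1940 + 0.85·0.8060) ≈ 0.0661
After 'quiet': P(compromised) = 0.25·0.0661 / (0.25·0.0661 + 0.85·0.9339) ≈ 0.0204
After 'quiet': P(compromised) = 0.25·0.0204 / (0.25·0.0204 + 0.85·0.9796) ≈ 0.0061
After 'quiet': P(compromised) = 0.25·0.0061 / (0.25·0.0061 + 0.85·0.9939) ≈ 0.0018
After 'alert': P(compromised) = 0.75·0.0018 / (0.75·0.0018 + 0.15·0.9982) ≈ 0.0089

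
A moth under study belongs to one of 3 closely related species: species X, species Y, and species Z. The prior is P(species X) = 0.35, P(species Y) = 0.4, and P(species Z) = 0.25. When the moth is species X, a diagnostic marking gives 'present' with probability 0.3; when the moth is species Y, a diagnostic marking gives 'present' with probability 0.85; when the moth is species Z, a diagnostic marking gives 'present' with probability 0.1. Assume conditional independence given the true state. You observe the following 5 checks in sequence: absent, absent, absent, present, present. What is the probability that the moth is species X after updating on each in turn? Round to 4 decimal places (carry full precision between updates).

0.7943

Apply Bayes' rule sequentially, carrying P(species X) forward.
After 'absent': normaliser = 0.7·0.3500 + 0.15·0.4000 + 0.9·0.2500; P(species X) ≈ 0.4623, P(species Y) ≈ 0.1132, P(species Z) ≈ 0.4245
After 'absent': normaliser = 0.7·0.4623 + 0.15·0.1132 + 0.9·0.4245; P(species X) ≈ 0.4478, P(species Y) ≈ 0.0235, P(species Z) ≈ 0.5287
After 'absent': normaliser = 0.7·0.4478 + 0.15·0.0235 + 0.9·0.5287; P(species X) ≈ 0.3954, P(species Y) ≈ 0.0044, P(species Z) ≈ 0.6002
After 'present': normaliser = 0.3·0.3954 + 0.85·0.0044 + 0.1·0.6002; P(species X) ≈ 0.6502, P(species Y) ≈ 0.0207, P(species Z) ≈ 0.3290
After 'present': normaliser = 0.3·0.6502 + 0.85·0.0207 + 0.1·0.3290; P(species X) ≈ 0.7943, P(species Y) ≈ 0.0717, P(species Z) ≈ 0.1340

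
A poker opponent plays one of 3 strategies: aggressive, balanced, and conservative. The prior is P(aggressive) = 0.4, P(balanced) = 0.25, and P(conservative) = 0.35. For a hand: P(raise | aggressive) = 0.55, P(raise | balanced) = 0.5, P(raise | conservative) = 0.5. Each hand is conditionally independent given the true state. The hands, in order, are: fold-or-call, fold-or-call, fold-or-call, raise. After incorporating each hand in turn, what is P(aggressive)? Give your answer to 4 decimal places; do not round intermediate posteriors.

0.3484

After 'fold-or-call': normaliser = 0.45·0.4000 + 0.5·0.2500 + 0.5·0.3500; P(aggressive) ≈ 0.3750, P(balanced) ≈ 0.2604, P(conservative) ≈ 0.3646
After 'fold-or-call': normaliser = 0.45·0.3750 + 0.5·0.2604 + 0.5·0.3646; P(aggressive) ≈ 0.3506, P(balanced) ≈ 0.2706, P(conservative) ≈ 0.3788
After 'fold-or-call': normaliser = 0.45·0.3506 + 0.5·0.2706 + 0.5·0.3788; P(aggressive) ≈ 0.3271, P(balanced) ≈ 0.2804, P(conservative) ≈ 0.3926
After 'raise': normaliser = 0.55·0.3271 + 0.5·0.2804 + 0.5·0.3926; P(aggressive) ≈ 0.3484, P(balanced) ≈ 0.2715, P(conservative) ≈ 0.3801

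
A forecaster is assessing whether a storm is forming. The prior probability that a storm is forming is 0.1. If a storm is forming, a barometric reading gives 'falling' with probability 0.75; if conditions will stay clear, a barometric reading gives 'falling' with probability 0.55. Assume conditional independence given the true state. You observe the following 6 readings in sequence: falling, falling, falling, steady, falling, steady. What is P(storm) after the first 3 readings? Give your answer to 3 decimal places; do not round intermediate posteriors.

0.220

Apply Bayes' rule sequentially, carrying P(storm) forward.
After 'falling': P(storm) = 0.75·0.1000 / (0.75·0.1000 + 0.55·0.9000) ≈ 0.1316
After 'falling': P(storm) = 0.75·0.1316 / (0.75·0.1316 + 0.55·0.8684) ≈ 0.1712
After 'falling': P(storm) = 0.75·0.1712 / (0.75·0.1712 + 0.55·0.8288) ≈ 0.2198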